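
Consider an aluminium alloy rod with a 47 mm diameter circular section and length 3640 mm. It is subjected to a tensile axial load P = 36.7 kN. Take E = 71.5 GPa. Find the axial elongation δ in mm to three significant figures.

1.08 mm

A = 1735 mm².
δ_mech = NL/(AE) = 36700·3640/(1735·71500) = 1.077 mm.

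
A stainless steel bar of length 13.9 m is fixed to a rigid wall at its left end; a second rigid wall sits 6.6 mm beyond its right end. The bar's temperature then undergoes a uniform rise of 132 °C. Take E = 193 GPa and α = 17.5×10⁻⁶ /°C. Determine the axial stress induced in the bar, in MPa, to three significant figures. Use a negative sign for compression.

Free thermal expansion αLΔT = 17.5e-6 · 13900 · 132 = 32.11 mm.
The walls engage after the gap closes; constrained expansion = 32.11 − 6.6 = 25.51 mm.
The walls impose strain ε = −(25.51)/13900 = -1.8352e-03; σ = Eε = 193000 · -1.8352e-03 = -354.2 MPa.

-354 MPa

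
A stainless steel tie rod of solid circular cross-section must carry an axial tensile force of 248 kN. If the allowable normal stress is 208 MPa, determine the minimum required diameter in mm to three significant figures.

39.0 mm

Required area A ≥ P/σ_allow = 248000/208 = 1192 mm².
For a solid circular section, d ≥ √(4A/π) = 38.96 mm.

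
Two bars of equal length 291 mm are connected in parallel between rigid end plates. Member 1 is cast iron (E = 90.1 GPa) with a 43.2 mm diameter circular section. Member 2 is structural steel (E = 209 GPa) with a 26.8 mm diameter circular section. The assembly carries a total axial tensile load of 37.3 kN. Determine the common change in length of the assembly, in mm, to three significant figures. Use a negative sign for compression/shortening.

A_1 = 1466 mm².
A_2 = 564.1 mm².
Equal strain + equilibrium ⇒ each member carries load in proportion to AE: A₁E₁ = 132100000 N, A₂E₂ = 117900000 N, ΣAE = 250000000 N.
δ = PL/ΣAE = 37300·291/250000000 = 0.04342 mm.

0.0434 mm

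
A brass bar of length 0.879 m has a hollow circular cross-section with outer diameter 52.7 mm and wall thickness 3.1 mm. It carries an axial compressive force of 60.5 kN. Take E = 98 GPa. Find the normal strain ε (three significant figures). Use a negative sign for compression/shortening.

A = 483.1 mm².
σ = N/A = -125.2 MPa; ε = σ/E = -125.2/98000 = -1.278e-03.

-0.00128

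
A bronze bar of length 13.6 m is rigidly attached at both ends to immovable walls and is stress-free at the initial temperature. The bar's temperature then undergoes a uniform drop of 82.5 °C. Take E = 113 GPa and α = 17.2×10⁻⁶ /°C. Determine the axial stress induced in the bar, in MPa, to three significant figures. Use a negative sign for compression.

160 MPa

Free thermal expansion αLΔT = 17.2e-6 · 13600 · -82.5 = -19.3 mm.
The walls impose strain ε = −(-19.3)/13600 = 1.4190e-03; σ = Eε = 113000 · 1.4190e-03 = 160.3 MPa.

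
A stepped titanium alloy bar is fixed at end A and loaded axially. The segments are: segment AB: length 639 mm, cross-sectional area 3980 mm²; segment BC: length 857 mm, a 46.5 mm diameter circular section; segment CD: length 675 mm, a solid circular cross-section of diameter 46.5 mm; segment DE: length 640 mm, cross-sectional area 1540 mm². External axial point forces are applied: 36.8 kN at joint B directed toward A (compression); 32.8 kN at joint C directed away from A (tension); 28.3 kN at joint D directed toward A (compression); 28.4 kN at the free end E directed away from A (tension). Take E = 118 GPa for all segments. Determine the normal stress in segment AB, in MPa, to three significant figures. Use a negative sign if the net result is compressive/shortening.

-0.980 MPa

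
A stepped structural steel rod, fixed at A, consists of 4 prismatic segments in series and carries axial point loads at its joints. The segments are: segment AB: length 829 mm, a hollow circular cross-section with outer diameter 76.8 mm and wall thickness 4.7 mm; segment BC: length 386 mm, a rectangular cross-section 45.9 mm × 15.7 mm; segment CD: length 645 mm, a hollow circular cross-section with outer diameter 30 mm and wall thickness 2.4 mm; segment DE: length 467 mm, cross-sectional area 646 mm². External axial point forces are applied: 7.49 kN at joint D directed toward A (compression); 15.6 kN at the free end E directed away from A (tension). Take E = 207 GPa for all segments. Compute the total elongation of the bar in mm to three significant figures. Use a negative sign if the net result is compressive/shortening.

0.227 mm

Internal axial forces (sectioning from the free end, tension +): N_DE = 15.6 kN, N_CD = 8.11 kN, N_BC = 8.11 kN, N_AB = 8.11 kN.
A_AB = 1065 mm².
A_BC = 720.6 mm².
A_CD = 208.1 mm².
δ_AB = 8110·829/(1065·207000) = 0.03051 mm
δ_BC = 8110·386/(720.6·207000) = 0.02099 mm
δ_CD = 8110·645/(208.1·207000) = 0.1214 mm
δ_DE = 15600·467/(646·207000) = 0.05448 mm
δ = Σδ_i = 0.2274 mm.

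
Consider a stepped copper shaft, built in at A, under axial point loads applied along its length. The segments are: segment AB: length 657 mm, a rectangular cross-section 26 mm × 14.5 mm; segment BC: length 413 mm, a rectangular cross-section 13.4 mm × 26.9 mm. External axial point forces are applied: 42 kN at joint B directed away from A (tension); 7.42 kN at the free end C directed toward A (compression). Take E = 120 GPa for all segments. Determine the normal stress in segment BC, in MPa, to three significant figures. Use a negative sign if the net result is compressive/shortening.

-20.6 MPa

Internal axial forces (sectioning from the free end, tension +): N_BC = -7.42 kN, N_AB = 34.58 kN.
A_BC = 360.5 mm².
σ_BC = N_BC/A_BC = -7420/360.5 = -20.58 MPa.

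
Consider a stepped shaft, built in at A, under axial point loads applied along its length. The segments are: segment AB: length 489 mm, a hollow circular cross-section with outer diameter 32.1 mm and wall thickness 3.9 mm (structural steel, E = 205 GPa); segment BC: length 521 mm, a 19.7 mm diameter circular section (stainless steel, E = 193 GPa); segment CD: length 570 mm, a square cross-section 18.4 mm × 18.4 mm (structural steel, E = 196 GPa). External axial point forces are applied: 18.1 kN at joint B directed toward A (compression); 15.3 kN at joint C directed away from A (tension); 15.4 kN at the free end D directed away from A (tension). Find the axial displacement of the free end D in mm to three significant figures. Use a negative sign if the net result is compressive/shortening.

0.491 mm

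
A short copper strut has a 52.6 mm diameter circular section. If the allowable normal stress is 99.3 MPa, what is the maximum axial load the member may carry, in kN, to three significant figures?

216 kN

A = 2173 mm².
P_max = σ_allow · A = 99.3 · 2173 = 215800 N = 215.8 kN.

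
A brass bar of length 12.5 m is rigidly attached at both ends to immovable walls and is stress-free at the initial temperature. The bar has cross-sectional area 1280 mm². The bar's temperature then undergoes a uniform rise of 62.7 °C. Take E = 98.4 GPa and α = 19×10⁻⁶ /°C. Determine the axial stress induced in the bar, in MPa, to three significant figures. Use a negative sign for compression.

-117 MPa

Free thermal expansion αLΔT = 19e-6 · 12500 · 62.7 = 14.89 mm.
The walls impose strain ε = −(14.89)/12500 = -1.1913e-03; σ = Eε = 98400 · -1.1913e-03 = -117.2 MPa.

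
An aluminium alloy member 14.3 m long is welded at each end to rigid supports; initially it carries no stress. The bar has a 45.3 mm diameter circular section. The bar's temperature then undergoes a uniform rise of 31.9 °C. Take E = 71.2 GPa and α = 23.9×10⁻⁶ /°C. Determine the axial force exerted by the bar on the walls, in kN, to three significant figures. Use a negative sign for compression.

-87.5 kN

Free thermal expansion αLΔT = 23.9e-6 · 14300 · 31.9 = 10.9 mm.
The walls impose strain ε = −(10.9)/14300 = -7.6241e-04; σ = Eε = 71200 · -7.6241e-04 = -54.28 MPa.
Wall reaction R = σ·A = -54.28·1612 = -87490 N = -87.49 kN.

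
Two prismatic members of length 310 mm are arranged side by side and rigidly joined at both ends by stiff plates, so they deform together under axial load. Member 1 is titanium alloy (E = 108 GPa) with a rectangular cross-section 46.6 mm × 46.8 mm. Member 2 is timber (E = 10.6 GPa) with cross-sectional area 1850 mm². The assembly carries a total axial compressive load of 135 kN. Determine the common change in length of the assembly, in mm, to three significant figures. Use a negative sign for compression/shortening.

-0.164 mm

A_1 = 2181 mm².
Equal strain + equilibrium ⇒ each member carries load in proportion to AE: A₁E₁ = 235500000 N, A₂E₂ = 19610000 N, ΣAE = 255100000 N.
δ = PL/ΣAE = -135000·310/255100000 = -0.164 mm.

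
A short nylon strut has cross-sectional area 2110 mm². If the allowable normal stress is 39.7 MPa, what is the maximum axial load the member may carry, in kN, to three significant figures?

83.8 kN

P_max = σ_allow · A = 39.7 · 2110 = 83770 N = 83.77 kN.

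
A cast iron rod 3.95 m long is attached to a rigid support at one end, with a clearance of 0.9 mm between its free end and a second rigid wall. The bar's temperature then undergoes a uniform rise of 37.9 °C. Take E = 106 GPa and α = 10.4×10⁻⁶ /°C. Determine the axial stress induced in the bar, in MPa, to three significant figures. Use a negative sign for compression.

-17.6 MPa

Free thermal expansion αLΔT = 10.4e-6 · 3950 · 37.9 = 1.557 mm.
The walls engage after the gap closes; constrained expansion = 1.557 − 0.9 = 0.6569 mm.
The walls impose strain ε = −(0.6569)/3950 = -1.6631e-04; σ = Eε = 106000 · -1.6631e-04 = -17.63 MPa.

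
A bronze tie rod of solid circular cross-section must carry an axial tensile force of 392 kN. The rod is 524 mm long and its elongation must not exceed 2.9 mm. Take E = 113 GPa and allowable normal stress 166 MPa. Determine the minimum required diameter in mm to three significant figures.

54.8 mm

Required area A ≥ P/σ_allow = 392000/166 = 2361 mm².
For a solid circular section, d ≥ √(4A/π) = 54.83 mm.
Elongation limit: A ≥ PL/(Eδ_allow) = 392000·524/(113000·2.9) = 626.8 mm² ⇒ d ≥ 28.25 mm.
The stress limit governs.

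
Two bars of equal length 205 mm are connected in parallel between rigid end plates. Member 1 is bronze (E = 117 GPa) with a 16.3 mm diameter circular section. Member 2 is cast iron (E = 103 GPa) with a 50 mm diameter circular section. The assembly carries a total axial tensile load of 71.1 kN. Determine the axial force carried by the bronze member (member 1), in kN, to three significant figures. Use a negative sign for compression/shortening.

7.66 kN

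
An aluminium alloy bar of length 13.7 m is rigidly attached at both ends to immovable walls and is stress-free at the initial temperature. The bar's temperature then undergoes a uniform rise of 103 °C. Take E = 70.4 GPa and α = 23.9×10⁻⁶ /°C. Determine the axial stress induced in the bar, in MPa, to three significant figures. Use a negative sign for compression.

-173 MPa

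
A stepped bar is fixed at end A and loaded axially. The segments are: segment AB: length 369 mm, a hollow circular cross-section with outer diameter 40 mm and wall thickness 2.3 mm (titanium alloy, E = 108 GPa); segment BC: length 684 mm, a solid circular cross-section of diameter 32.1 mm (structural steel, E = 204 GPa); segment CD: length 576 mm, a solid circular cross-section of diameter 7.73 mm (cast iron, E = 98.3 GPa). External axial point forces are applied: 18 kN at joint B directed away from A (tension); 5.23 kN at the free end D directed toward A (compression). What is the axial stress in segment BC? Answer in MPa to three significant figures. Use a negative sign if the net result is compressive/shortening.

-6.46 MPa

Internal axial forces (sectioning from the free end, tension +): N_CD = -5.23 kN, N_BC = -5.23 kN, N_AB = 12.77 kN.
A_BC = 809.3 mm².
σ_BC = N_BC/A_BC = -5230/809.3 = -6.463 MPa.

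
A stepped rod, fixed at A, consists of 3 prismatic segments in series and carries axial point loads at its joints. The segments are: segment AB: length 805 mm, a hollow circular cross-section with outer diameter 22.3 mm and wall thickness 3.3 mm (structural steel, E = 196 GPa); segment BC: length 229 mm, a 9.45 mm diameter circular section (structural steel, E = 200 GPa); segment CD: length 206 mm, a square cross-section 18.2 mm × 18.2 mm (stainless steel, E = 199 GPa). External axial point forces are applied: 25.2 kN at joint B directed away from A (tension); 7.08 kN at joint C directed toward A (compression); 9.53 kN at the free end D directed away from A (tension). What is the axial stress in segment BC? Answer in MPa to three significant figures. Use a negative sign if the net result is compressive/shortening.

34.9 MPa

Internal axial forces (sectioning from the free end, tension +): N_CD = 9.53 kN, N_BC = 2.45 kN, N_AB = 27.65 kN.
A_BC = 70.14 mm².
σ_BC = N_BC/A_BC = 2450/70.14 = 34.93 MPa.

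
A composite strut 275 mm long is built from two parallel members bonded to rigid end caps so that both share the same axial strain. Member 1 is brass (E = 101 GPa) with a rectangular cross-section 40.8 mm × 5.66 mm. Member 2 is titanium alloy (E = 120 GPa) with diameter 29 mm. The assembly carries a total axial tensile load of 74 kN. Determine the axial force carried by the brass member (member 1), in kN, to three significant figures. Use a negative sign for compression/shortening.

A_1 = 230.9 mm².
A_2 = 660.5 mm².
Equal strain + equilibrium ⇒ each member carries load in proportion to AE: A₁E₁ = 23320000 N, A₂E₂ = 79260000 N, ΣAE = 102600000 N.
F₁ = P·A₁E₁/ΣAE = 74000·23320000/102600000 = 16820 N.

16.8 kN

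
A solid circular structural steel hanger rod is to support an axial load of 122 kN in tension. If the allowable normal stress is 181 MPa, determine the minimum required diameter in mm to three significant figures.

29.3 mm

Required area A ≥ P/σ_allow = 122000/181 = 674 mm².
For a solid circular section, d ≥ √(4A/π) = 29.3 mm.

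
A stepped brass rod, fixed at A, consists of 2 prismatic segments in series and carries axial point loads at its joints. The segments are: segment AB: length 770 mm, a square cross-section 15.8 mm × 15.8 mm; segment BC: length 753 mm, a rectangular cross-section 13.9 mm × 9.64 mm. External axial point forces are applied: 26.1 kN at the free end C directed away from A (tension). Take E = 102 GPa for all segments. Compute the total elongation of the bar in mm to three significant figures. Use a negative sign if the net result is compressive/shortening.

Internal axial forces (sectioning from the free end, tension +): N_BC = 26.1 kN, N_AB = 26.1 kN.
A_AB = 249.6 mm².
A_BC = 134 mm².
δ_AB = 26100·770/(249.6·102000) = 0.7893 mm
δ_BC = 26100·753/(134·102000) = 1.438 mm
δ = Σδ_i = 2.227 mm.

2.23 mm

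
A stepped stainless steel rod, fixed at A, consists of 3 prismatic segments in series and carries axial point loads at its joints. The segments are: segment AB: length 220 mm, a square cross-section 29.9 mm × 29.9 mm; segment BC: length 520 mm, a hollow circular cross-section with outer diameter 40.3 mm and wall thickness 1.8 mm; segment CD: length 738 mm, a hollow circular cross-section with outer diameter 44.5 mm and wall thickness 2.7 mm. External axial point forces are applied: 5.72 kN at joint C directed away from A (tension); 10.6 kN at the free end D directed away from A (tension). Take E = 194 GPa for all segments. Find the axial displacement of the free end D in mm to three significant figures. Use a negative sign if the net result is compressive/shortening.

0.335 mm

Internal axial forces (sectioning from the free end, tension +): N_CD = 10.6 kN, N_BC = 16.32 kN, N_AB = 16.32 kN.
A_AB = 894 mm².
A_BC = 217.7 mm².
A_CD = 354.6 mm².
δ_AB = 16320·220/(894·194000) = 0.0207 mm
δ_BC = 16320·520/(217.7·194000) = 0.2009 mm
δ_CD = 10600·738/(354.6·194000) = 0.1137 mm
δ = Σδ_i = 0.3354 mm.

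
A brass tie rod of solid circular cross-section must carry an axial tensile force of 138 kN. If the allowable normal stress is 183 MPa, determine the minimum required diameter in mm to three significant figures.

Required area A ≥ P/σ_allow = 138000/183 = 754.1 mm².
For a solid circular section, d ≥ √(4A/π) = 30.99 mm.

31.0 mm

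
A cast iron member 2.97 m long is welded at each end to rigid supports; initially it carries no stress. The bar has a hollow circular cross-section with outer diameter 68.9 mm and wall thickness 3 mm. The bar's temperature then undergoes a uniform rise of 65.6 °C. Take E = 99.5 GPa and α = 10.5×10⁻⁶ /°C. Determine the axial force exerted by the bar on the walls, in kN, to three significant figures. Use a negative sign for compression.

Free thermal expansion αLΔT = 10.5e-6 · 2970 · 65.6 = 2.046 mm.
The walls impose strain ε = −(2.046)/2970 = -6.8880e-04; σ = Eε = 99500 · -6.8880e-04 = -68.54 MPa.
Wall reaction R = σ·A = -68.54·621.1 = -42570 N = -42.57 kN.

-42.6 kN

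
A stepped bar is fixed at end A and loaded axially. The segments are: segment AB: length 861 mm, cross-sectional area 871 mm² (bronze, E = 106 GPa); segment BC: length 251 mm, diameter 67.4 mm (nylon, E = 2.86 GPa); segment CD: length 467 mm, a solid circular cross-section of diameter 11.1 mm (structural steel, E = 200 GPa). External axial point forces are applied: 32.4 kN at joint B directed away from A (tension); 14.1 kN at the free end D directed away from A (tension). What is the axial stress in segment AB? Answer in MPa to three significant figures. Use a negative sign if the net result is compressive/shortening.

53.4 MPa

Internal axial forces (sectioning from the free end, tension +): N_CD = 14.1 kN, N_BC = 14.1 kN, N_AB = 46.5 kN.
σ_AB = N_AB/A_AB = 46500/871 = 53.39 MPa.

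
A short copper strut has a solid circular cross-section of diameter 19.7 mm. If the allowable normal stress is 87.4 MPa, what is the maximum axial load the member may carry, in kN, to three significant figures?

26.6 kN

A = 304.8 mm².
P_max = σ_allow · A = 87.4 · 304.8 = 26640 N = 26.64 kN.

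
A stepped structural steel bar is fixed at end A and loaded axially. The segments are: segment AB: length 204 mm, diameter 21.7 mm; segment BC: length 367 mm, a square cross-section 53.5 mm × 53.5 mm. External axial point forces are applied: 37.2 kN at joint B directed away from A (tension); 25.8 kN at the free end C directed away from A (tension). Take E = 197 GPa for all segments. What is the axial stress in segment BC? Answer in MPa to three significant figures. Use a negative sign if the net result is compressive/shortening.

Internal axial forces (sectioning from the free end, tension +): N_BC = 25.8 kN, N_AB = 63 kN.
A_BC = 2862 mm².
σ_BC = N_BC/A_BC = 25800/2862 = 9.014 MPa.

9.01 MPa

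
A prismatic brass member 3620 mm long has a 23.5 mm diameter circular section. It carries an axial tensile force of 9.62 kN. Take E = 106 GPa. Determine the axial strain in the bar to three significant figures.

A = 433.7 mm².
σ = N/A = 22.18 MPa; ε = σ/E = 22.18/106000 = 2.092e-04.

2.09e-04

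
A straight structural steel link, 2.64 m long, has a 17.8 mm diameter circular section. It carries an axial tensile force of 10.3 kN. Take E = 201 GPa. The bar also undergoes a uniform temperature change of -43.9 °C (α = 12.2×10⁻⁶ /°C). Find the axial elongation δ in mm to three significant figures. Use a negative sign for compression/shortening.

-0.870 mm

A = 248.8 mm².
δ_mech = NL/(AE) = 10300·2640/(248.8·201000) = 0.5436 mm.
δ_thermal = αLΔT = 12.2e-6·2640·-43.9 = -1.414 mm.
δ = δ_mech + δ_thermal = -0.8703 mm.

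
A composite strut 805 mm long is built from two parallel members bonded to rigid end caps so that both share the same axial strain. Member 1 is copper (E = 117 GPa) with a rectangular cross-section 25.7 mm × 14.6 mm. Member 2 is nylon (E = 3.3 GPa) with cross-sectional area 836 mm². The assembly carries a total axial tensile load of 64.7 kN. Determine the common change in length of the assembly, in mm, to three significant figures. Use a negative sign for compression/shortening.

1.12 mm

A_1 = 375.2 mm².
Equal strain + equilibrium ⇒ each member carries load in proportion to AE: A₁E₁ = 43900000 N, A₂E₂ = 2759000 N, ΣAE = 46660000 N.
δ = PL/ΣAE = 64700·805/46660000 = 1.116 mm.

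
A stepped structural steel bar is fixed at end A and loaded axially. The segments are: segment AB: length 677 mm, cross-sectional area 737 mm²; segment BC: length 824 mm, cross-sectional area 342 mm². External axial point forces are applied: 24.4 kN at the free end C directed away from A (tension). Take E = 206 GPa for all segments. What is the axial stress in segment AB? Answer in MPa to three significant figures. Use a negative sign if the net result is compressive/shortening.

Internal axial forces (sectioning from the free end, tension +): N_BC = 24.4 kN, N_AB = 24.4 kN.
σ_AB = N_AB/A_AB = 24400/737 = 33.11 MPa.

33.1 MPa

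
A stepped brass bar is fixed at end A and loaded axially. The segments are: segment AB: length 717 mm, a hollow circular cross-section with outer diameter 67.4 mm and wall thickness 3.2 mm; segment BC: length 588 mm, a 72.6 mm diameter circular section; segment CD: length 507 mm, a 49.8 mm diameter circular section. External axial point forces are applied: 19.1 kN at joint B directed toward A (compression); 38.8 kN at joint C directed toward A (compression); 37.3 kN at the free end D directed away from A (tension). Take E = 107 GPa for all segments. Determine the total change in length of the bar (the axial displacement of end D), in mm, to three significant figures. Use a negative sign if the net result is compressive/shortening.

Internal axial forces (sectioning from the free end, tension +): N_CD = 37.3 kN, N_BC = -1.5 kN, N_AB = -20.6 kN.
A_AB = 645.4 mm².
A_BC = 4140 mm².
A_CD = 1948 mm².
δ_AB = -20600·717/(645.4·107000) = -0.2139 mm
δ_BC = -1500·588/(4140·107000) = -0.001991 mm
δ_CD = 37300·507/(1948·107000) = 0.09074 mm
δ = Σδ_i = -0.1251 mm.

-0.125 mm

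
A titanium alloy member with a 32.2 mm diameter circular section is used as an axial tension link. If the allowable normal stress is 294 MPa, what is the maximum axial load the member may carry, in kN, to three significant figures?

239 kN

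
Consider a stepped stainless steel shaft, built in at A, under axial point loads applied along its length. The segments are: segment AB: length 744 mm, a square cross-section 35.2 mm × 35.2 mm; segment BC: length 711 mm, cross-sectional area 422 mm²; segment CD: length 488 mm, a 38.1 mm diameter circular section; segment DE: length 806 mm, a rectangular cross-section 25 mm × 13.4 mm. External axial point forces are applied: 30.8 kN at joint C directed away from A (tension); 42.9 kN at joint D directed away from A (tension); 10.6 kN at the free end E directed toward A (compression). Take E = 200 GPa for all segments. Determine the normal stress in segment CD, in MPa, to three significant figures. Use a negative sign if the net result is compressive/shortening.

Internal axial forces (sectioning from the free end, tension +): N_DE = -10.6 kN, N_CD = 32.3 kN, N_BC = 63.1 kN, N_AB = 63.1 kN.
A_CD = 1140 mm².
σ_CD = N_CD/A_CD = 32300/1140 = 28.33 MPa.

28.3 MPa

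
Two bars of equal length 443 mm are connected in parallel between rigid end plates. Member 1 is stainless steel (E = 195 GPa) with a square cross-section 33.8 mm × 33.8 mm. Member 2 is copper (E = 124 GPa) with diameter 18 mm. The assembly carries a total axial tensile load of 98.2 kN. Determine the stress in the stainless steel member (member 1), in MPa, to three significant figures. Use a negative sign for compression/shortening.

75.3 MPa

A_1 = 1142 mm².
A_2 = 254.5 mm².
Equal strain + equilibrium ⇒ each member carries load in proportion to AE: A₁E₁ = 222800000 N, A₂E₂ = 31550000 N, ΣAE = 254300000 N.
σ₁ = P·E₁/ΣAE = 98200·195000/254300000 = 75.29 MPa.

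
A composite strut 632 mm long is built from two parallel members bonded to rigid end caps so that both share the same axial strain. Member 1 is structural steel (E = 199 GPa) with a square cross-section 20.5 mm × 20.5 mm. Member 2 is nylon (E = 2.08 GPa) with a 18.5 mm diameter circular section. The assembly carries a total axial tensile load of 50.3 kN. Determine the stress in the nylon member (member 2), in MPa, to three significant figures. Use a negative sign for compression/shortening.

A_1 = 420.2 mm².
A_2 = 268.8 mm².
Equal strain + equilibrium ⇒ each member carries load in proportion to AE: A₁E₁ = 83630000 N, A₂E₂ = 559100 N, ΣAE = 84190000 N.
σ₂ = P·E₂/ΣAE = 50300·2080/84190000 = 1.243 MPa.

1.24 MPa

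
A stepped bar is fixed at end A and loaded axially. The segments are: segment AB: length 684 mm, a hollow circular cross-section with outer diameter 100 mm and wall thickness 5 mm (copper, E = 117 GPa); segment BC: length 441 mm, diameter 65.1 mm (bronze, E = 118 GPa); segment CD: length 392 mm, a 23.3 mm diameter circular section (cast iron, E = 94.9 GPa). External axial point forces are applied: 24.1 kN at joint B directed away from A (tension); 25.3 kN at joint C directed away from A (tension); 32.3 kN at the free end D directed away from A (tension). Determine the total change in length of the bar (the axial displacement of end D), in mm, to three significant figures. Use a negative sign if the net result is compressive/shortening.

0.698 mm

Internal axial forces (sectioning from the free end, tension +): N_CD = 32.3 kN, N_BC = 57.6 kN, N_AB = 81.7 kN.
A_AB = 1492 mm².
A_BC = 3329 mm².
A_CD = 426.4 mm².
δ_AB = 81700·684/(1492·117000) = 0.3201 mm
δ_BC = 57600·441/(3329·118000) = 0.06467 mm
δ_CD = 32300·392/(426.4·94900) = 0.3129 mm
δ = Σδ_i = 0.6977 mm.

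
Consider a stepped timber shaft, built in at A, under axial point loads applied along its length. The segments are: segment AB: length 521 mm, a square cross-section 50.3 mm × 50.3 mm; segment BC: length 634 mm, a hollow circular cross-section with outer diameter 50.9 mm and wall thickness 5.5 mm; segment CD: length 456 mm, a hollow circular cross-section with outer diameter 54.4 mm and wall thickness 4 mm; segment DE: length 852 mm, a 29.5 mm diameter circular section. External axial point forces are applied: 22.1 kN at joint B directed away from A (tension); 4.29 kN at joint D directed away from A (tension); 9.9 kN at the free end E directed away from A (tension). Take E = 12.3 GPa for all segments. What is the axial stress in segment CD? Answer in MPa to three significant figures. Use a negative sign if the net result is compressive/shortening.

Internal axial forces (sectioning from the free end, tension +): N_DE = 9.9 kN, N_CD = 14.19 kN, N_BC = 14.19 kN, N_AB = 36.29 kN.
A_CD = 633.3 mm².
σ_CD = N_CD/A_CD = 14190/633.3 = 22.4 MPa.

22.4 MPa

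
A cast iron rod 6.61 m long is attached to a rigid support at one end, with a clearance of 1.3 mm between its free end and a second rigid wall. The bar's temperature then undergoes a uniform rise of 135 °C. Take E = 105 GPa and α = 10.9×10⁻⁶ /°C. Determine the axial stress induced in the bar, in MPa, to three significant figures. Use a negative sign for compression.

Free thermal expansion αLΔT = 10.9e-6 · 6610 · 135 = 9.727 mm.
The walls engage after the gap closes; constrained expansion = 9.727 − 1.3 = 8.427 mm.
The walls impose strain ε = −(8.427)/6610 = -1.2748e-03; σ = Eε = 105000 · -1.2748e-03 = -133.9 MPa.

-134 MPa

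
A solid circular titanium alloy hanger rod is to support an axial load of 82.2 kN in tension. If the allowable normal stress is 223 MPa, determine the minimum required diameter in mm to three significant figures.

Required area A ≥ P/σ_allow = 82200/223 = 368.6 mm².
For a solid circular section, d ≥ √(4A/π) = 21.66 mm.

21.7 mm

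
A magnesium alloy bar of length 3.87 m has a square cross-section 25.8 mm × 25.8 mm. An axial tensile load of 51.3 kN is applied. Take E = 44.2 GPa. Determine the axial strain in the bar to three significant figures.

0.00174

A = 665.6 mm².
σ = N/A = 77.07 MPa; ε = σ/E = 77.07/44200 = 1.744e-03.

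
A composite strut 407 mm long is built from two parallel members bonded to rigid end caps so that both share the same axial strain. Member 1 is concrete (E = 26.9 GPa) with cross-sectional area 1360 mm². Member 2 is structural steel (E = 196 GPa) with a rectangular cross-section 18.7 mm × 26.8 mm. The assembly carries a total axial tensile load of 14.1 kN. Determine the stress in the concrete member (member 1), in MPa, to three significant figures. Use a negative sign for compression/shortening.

A_2 = 501.2 mm².
Equal strain + equilibrium ⇒ each member carries load in proportion to AE: A₁E₁ = 36580000 N, A₂E₂ = 98230000 N, ΣAE = 134800000 N.
σ₁ = P·E₁/ΣAE = 14100·26900/134800000 = 2.813 MPa.

2.81 MPa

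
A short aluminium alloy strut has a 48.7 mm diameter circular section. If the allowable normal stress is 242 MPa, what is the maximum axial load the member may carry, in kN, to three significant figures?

A = 1863 mm².
P_max = σ_allow · A = 242 · 1863 = 450800 N = 450.8 kN.

451 kN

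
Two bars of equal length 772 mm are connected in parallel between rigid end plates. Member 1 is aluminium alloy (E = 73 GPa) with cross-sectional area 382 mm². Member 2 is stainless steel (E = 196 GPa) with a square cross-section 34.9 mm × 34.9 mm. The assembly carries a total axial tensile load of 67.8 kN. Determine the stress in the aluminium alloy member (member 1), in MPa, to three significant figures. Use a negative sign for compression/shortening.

18.6 MPa

A_2 = 1218 mm².
Equal strain + equilibrium ⇒ each member carries load in proportion to AE: A₁E₁ = 27890000 N, A₂E₂ = 238700000 N, ΣAE = 266600000 N.
σ₁ = P·E₁/ΣAE = 67800·73000/266600000 = 18.56 MPa.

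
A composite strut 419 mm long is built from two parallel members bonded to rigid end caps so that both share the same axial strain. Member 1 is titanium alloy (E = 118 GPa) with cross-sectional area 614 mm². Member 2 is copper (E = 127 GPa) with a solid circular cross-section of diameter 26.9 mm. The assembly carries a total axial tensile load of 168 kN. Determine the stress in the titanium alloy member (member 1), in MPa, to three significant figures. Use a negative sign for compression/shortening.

A_2 = 568.3 mm².
Equal strain + equilibrium ⇒ each member carries load in proportion to AE: A₁E₁ = 72450000 N, A₂E₂ = 72180000 N, ΣAE = 144600000 N.
σ₁ = P·E₁/ΣAE = 168000·118000/144600000 = 137.1 MPa.

137 MPa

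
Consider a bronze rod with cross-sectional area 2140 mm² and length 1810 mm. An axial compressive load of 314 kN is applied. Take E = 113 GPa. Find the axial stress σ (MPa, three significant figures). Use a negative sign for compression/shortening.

σ = N/A = -314000/2140 = -146.7 MPa.

-147 MPa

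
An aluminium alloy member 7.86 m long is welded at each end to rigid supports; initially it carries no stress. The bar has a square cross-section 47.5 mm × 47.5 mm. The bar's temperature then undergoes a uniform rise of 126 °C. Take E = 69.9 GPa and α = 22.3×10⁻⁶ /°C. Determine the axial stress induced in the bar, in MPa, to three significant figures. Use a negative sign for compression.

Free thermal expansion αLΔT = 22.3e-6 · 7860 · 126 = 22.09 mm.
The walls impose strain ε = −(22.09)/7860 = -2.8098e-03; σ = Eε = 69900 · -2.8098e-03 = -196.4 MPa.

-196 MPa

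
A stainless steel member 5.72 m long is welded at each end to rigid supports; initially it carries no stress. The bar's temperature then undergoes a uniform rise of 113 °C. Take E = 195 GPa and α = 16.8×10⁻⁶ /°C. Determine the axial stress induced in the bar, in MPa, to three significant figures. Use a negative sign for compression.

-370 MPa

Free thermal expansion αLΔT = 16.8e-6 · 5720 · 113 = 10.86 mm.
The walls impose strain ε = −(10.86)/5720 = -1.8984e-03; σ = Eε = 195000 · -1.8984e-03 = -370.2 MPa.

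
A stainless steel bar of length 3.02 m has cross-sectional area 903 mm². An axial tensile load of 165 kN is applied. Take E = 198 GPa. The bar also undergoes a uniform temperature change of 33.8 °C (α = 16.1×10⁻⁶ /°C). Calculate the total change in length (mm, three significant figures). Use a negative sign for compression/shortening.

δ_mech = NL/(AE) = 165000·3020/(903·198000) = 2.787 mm.
δ_thermal = αLΔT = 16.1e-6·3020·33.8 = 1.643 mm.
δ = δ_mech + δ_thermal = 4.43 mm.

4.43 mm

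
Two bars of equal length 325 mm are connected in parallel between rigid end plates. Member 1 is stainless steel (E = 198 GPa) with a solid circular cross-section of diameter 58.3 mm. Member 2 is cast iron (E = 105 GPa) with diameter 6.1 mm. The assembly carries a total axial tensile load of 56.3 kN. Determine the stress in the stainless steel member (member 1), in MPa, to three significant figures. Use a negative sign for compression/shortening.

21.0 MPa

A_1 = 2669 mm².
A_2 = 29.22 mm².
Equal strain + equilibrium ⇒ each member carries load in proportion to AE: A₁E₁ = 528600000 N, A₂E₂ = 3069000 N, ΣAE = 531600000 N.
σ₁ = P·E₁/ΣAE = 56300·198000/531600000 = 20.97 MPa.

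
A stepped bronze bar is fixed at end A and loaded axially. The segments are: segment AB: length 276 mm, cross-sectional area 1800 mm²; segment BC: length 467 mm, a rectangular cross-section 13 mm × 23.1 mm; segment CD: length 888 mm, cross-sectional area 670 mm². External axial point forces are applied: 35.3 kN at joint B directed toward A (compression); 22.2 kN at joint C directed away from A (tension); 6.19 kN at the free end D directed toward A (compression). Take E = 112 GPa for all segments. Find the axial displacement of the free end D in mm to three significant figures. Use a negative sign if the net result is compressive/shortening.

Internal axial forces (sectioning from the free end, tension +): N_CD = -6.19 kN, N_BC = 16.01 kN, N_AB = -19.29 kN.
A_BC = 300.3 mm².
δ_AB = -19290·276/(1800·112000) = -0.02641 mm
δ_BC = 16010·467/(300.3·112000) = 0.2223 mm
δ_CD = -6190·888/(670·112000) = -0.07325 mm
δ = Σδ_i = 0.1226 mm.

0.123 mm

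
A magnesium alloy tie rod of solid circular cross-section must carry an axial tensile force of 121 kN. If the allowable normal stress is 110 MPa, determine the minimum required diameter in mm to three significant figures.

Required area A ≥ P/σ_allow = 121000/110 = 1100 mm².
For a solid circular section, d ≥ √(4A/π) = 37.42 mm.

37.4 mm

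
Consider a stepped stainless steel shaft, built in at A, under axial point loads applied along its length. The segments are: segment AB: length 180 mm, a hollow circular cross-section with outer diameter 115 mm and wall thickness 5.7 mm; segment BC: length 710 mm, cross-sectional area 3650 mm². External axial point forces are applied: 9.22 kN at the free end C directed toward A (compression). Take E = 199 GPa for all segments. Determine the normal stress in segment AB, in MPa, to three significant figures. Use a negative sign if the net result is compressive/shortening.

-4.71 MPa

Internal axial forces (sectioning from the free end, tension +): N_BC = -9.22 kN, N_AB = -9.22 kN.
A_AB = 1957 mm².
σ_AB = N_AB/A_AB = -9220/1957 = -4.711 MPa.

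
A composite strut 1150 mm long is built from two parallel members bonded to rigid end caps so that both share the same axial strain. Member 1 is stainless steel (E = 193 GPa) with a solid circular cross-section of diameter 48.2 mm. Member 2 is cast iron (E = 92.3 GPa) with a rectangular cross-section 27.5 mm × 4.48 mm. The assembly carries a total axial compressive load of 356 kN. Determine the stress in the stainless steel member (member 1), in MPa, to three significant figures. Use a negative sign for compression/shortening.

A_1 = 1825 mm².
A_2 = 123.2 mm².
Equal strain + equilibrium ⇒ each member carries load in proportion to AE: A₁E₁ = 352200000 N, A₂E₂ = 11370000 N, ΣAE = 363500000 N.
σ₁ = P·E₁/ΣAE = -356000·193000/363500000 = -189 MPa.

-189 MPa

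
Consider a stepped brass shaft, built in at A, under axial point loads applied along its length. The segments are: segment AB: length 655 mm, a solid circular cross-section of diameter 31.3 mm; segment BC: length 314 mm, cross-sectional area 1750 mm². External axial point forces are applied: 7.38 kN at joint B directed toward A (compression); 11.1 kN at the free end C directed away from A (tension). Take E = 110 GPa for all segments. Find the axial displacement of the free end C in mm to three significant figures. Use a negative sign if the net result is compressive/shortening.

Internal axial forces (sectioning from the free end, tension +): N_BC = 11.1 kN, N_AB = 3.72 kN.
A_AB = 769.4 mm².
δ_AB = 3720·655/(769.4·110000) = 0.02879 mm
δ_BC = 11100·314/(1750·110000) = 0.01811 mm
δ = Σδ_i = 0.04689 mm.

0.0469 mm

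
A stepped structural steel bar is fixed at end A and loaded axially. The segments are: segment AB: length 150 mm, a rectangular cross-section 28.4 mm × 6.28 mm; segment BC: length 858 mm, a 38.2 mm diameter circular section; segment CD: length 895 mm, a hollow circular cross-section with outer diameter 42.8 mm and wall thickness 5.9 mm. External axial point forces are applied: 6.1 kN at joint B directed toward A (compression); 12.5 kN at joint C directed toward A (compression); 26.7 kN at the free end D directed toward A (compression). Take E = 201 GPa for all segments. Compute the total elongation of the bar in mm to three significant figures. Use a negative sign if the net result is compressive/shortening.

Internal axial forces (sectioning from the free end, tension +): N_CD = -26.7 kN, N_BC = -39.2 kN, N_AB = -45.3 kN.
A_AB = 178.4 mm².
A_BC = 1146 mm².
A_CD = 684 mm².
δ_AB = -45300·150/(178.4·201000) = -0.1895 mm
δ_BC = -39200·858/(1146·201000) = -0.146 mm
δ_CD = -26700·895/(684·201000) = -0.1738 mm
δ = Σδ_i = -0.5094 mm.

-0.509 mm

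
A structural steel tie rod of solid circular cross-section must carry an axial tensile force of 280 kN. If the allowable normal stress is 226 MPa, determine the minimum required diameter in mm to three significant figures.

39.7 mm

Required area A ≥ P/σ_allow = 280000/226 = 1239 mm².
For a solid circular section, d ≥ √(4A/π) = 39.72 mm.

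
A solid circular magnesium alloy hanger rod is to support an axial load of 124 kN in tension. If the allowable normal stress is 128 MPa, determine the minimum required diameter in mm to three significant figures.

35.1 mm

Required area A ≥ P/σ_allow = 124000/128 = 968.8 mm².
For a solid circular section, d ≥ √(4A/π) = 35.12 mm.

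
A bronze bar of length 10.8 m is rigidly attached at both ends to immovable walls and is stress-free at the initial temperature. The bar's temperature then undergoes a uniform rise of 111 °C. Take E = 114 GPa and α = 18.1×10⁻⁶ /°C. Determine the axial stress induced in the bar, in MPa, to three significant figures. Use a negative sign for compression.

Free thermal expansion αLΔT = 18.1e-6 · 10800 · 111 = 21.7 mm.
The walls impose strain ε = −(21.7)/10800 = -2.0091e-03; σ = Eε = 114000 · -2.0091e-03 = -229 MPa.

-229 MPa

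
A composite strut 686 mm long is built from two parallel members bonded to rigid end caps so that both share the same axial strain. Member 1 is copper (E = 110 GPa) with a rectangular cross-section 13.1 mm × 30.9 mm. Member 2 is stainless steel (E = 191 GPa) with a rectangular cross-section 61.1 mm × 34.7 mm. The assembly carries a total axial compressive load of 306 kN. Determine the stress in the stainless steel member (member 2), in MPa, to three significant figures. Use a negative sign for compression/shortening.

-130 MPa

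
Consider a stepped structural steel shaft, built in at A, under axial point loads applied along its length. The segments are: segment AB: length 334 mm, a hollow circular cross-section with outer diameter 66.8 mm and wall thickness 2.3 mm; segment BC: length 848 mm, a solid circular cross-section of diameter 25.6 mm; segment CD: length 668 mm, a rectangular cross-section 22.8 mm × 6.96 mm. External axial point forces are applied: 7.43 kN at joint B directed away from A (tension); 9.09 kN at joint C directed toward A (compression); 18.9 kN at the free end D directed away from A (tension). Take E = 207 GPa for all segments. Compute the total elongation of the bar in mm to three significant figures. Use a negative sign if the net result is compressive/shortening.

Internal axial forces (sectioning from the free end, tension +): N_CD = 18.9 kN, N_BC = 9.81 kN, N_AB = 17.24 kN.
A_AB = 466.1 mm².
A_BC = 514.7 mm².
A_CD = 158.7 mm².
δ_AB = 17240·334/(466.1·207000) = 0.05969 mm
δ_BC = 9810·848/(514.7·207000) = 0.07808 mm
δ_CD = 18900·668/(158.7·207000) = 0.3843 mm
δ = Σδ_i = 0.5221 mm.

0.522 mm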